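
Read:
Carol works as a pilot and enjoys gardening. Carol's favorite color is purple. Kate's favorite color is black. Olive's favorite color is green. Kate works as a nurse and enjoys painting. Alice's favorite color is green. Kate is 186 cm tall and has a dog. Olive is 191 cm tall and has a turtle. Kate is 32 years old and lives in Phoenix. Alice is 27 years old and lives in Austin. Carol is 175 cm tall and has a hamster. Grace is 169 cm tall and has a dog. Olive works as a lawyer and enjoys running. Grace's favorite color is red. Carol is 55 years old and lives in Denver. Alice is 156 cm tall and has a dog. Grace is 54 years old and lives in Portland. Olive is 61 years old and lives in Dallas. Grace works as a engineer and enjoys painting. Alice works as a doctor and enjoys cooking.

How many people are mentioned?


People: Olive, Carol, Kate, Alice, Grace. Count = 5

5


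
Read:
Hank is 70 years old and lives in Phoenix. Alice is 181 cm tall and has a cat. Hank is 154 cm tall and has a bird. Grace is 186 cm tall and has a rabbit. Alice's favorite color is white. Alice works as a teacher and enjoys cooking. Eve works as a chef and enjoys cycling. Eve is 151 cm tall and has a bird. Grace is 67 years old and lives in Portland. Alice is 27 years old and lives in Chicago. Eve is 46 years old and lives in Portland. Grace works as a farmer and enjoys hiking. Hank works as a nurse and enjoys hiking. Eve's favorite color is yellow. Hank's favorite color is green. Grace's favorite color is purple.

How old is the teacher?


The teacher is Alice, age 27

27


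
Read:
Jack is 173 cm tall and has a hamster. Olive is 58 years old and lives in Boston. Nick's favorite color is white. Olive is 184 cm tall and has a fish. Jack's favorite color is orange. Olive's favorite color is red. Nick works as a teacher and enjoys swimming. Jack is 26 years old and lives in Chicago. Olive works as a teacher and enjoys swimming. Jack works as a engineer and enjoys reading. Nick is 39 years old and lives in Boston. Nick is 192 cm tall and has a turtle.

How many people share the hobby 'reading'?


Count: 1

1


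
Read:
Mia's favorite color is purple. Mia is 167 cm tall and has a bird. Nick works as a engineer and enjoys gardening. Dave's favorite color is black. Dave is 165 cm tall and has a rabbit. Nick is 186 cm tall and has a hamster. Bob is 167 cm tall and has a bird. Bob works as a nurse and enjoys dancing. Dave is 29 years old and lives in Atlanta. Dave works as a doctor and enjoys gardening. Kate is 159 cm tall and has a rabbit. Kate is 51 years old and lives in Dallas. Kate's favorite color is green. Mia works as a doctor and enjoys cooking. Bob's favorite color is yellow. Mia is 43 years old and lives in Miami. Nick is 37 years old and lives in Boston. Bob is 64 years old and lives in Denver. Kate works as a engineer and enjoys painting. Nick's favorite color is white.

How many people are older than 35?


Filter: 4

4


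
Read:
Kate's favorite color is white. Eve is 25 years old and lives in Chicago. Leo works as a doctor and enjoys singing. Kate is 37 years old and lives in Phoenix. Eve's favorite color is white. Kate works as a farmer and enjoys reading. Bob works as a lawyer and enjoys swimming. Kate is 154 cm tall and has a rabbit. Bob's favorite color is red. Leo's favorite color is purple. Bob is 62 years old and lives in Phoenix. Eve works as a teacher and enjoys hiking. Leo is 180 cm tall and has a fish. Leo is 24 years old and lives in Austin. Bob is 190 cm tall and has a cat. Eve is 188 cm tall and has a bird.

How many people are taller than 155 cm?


Taller than 155: 3

3


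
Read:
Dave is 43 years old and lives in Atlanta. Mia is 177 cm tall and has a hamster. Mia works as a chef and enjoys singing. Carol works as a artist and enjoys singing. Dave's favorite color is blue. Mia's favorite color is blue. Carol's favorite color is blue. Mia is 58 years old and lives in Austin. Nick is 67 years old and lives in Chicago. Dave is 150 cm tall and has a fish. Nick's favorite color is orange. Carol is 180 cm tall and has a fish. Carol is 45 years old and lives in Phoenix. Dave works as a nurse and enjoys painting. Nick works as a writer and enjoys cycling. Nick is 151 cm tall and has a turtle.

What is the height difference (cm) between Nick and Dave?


|151 - 150| = 1

1


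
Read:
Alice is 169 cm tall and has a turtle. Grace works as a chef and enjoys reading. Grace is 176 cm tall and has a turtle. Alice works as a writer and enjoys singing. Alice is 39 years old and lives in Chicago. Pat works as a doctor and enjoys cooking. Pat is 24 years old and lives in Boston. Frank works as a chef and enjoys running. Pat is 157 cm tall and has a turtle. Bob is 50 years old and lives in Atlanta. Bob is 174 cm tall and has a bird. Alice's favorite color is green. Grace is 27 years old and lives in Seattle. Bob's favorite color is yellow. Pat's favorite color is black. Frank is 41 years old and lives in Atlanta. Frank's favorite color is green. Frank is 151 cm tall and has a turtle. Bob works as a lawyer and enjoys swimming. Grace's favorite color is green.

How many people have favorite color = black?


Count: 1

1


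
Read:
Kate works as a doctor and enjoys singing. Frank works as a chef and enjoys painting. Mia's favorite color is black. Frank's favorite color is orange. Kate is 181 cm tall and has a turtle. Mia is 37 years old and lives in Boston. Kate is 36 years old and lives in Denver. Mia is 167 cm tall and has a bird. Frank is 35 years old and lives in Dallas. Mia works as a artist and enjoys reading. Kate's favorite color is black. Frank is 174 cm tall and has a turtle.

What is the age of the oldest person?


Oldest: Mia at 37

37


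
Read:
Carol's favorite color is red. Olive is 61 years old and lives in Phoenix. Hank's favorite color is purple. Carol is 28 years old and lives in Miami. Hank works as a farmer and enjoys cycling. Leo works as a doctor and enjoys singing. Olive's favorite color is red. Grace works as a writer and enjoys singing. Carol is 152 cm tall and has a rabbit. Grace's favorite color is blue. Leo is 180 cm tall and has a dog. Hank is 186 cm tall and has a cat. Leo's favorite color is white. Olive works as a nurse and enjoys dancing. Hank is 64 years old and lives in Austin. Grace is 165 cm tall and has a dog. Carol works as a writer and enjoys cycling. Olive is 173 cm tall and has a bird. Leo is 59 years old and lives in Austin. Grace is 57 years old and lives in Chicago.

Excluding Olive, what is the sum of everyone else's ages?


Sum (excluding Olive): 208

208


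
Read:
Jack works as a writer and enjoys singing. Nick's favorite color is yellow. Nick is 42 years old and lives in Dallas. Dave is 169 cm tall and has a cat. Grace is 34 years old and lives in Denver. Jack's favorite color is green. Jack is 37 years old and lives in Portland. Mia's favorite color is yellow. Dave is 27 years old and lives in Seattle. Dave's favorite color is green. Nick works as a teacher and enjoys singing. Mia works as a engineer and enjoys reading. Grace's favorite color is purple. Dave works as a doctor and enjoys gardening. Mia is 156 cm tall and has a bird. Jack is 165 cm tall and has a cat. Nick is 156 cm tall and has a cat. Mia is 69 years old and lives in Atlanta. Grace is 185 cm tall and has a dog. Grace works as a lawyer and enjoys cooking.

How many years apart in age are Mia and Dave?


69 vs 27, diff = 42

42


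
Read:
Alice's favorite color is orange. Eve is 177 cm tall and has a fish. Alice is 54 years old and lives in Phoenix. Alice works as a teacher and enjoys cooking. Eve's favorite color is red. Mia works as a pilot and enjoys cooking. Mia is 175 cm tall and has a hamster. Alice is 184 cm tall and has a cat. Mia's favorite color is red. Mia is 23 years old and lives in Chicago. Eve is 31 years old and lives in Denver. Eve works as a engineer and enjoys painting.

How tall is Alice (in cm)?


Alice is 184 cm tall

184


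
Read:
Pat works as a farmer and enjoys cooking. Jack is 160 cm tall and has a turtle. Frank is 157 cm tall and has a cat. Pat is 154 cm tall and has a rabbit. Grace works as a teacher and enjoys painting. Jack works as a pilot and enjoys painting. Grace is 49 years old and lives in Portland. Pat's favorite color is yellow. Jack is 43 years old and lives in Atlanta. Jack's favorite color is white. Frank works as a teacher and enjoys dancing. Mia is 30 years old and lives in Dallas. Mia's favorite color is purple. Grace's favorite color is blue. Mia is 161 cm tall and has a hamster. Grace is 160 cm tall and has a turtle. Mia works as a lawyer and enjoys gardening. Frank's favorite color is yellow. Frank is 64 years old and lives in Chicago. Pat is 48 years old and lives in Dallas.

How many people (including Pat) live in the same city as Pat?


Pat lives in Dallas. Count = 2

2


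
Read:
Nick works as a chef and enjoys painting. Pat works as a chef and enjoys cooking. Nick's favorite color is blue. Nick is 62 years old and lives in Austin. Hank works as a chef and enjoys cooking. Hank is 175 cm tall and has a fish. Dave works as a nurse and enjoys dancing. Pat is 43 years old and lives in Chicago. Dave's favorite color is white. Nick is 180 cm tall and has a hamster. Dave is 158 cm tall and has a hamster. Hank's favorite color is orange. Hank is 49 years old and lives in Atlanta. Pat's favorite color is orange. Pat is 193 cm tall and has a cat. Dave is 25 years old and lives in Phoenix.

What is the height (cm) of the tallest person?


Tallest: Pat at 193 cm

193


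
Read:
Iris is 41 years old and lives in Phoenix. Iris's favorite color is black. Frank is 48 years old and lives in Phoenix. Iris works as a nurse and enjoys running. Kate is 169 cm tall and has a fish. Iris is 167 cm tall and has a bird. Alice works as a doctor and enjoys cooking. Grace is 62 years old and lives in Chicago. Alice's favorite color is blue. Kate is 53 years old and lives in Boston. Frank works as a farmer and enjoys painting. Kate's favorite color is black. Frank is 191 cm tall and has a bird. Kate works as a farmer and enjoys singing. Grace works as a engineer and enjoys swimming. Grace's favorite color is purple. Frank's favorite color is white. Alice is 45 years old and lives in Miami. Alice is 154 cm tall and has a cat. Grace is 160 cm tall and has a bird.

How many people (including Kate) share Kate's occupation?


Kate is a farmer. Count = 2

2


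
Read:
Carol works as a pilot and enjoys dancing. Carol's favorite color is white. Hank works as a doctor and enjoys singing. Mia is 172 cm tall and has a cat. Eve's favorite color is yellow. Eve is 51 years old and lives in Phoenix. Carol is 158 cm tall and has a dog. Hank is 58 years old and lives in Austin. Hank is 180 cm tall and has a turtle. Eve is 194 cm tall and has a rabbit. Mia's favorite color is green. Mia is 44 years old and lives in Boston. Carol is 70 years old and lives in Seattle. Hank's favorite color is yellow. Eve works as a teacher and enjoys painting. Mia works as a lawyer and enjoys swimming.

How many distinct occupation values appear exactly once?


Unique occupation values: 4

4


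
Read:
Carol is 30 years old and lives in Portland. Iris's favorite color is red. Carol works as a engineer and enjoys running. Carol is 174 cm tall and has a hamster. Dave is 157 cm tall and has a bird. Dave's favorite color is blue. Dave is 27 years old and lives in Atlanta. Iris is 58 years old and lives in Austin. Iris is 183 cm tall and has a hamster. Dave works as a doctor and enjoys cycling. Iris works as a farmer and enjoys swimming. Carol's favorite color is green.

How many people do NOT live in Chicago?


Not in Chicago: 3

3


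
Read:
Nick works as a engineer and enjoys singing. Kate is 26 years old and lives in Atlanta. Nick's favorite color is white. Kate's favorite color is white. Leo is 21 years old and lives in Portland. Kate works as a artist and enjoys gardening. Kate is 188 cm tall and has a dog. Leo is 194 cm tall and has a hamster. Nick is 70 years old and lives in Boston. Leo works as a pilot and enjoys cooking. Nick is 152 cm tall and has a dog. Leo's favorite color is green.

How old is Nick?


Nick is 70 years old

70


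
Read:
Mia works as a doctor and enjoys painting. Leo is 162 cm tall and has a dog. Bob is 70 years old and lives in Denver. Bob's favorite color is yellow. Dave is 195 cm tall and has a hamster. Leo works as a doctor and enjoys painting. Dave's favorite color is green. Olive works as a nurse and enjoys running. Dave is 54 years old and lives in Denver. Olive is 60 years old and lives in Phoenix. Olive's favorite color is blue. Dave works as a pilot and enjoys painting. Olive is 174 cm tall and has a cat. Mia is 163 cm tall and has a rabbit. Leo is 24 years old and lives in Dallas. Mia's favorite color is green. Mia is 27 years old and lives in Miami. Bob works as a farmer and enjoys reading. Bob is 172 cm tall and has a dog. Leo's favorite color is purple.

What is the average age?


Sum=235, n=5, avg=47

47


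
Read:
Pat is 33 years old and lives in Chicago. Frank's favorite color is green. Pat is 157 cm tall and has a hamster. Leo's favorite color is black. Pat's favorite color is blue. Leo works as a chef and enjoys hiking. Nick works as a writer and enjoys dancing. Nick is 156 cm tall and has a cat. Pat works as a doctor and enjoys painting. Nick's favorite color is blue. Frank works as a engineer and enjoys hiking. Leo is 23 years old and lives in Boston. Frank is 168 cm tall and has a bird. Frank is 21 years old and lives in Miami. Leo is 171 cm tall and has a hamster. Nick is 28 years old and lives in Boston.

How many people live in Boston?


Count in Boston: 2

2


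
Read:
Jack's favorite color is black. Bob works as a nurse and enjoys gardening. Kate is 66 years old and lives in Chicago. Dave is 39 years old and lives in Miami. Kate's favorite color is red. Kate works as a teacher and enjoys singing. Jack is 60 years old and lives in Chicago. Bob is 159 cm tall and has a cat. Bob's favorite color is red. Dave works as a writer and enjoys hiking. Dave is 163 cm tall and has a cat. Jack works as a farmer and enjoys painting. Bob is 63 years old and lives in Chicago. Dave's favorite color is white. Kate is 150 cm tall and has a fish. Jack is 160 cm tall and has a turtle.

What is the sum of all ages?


63+60+39+66 = 228

228


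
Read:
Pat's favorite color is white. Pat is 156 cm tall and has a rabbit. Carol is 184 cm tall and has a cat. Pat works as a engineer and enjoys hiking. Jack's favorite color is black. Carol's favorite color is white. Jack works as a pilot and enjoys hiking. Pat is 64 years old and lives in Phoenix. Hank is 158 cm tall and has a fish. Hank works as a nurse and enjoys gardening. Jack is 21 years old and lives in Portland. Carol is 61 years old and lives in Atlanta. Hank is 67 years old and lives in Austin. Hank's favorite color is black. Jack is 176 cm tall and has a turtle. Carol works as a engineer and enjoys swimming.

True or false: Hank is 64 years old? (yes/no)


Hank is actually 67. no

no


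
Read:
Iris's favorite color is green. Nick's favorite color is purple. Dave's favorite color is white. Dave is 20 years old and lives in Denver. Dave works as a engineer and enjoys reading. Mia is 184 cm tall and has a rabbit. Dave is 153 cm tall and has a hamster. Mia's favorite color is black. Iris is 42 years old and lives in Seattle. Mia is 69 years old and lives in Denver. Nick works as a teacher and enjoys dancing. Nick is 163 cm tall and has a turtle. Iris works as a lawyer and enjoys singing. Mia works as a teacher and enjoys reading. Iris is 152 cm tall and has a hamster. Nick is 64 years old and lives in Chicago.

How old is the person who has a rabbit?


Person with rabbit is Mia, age 69

69


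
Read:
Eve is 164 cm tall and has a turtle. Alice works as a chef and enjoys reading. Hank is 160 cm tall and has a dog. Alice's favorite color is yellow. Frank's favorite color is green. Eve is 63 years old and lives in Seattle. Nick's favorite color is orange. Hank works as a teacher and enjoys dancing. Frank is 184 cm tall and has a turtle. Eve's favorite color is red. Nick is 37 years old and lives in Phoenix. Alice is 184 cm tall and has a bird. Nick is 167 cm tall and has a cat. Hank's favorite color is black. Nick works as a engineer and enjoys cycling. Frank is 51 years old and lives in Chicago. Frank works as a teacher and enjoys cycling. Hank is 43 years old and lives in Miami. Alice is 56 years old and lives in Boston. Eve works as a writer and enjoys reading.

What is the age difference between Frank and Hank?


|51 - 43| = 8

8


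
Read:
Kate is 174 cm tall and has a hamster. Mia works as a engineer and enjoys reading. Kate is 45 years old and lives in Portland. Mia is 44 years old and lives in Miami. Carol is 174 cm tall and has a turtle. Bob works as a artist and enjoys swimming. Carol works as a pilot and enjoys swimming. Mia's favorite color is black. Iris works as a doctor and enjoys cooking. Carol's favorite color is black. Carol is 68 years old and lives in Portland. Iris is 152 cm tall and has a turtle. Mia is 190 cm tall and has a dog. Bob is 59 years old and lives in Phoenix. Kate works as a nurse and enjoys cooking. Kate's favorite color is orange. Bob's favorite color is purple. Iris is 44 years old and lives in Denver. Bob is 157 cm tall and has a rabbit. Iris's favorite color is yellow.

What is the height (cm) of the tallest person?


Tallest: Mia at 190 cm

190


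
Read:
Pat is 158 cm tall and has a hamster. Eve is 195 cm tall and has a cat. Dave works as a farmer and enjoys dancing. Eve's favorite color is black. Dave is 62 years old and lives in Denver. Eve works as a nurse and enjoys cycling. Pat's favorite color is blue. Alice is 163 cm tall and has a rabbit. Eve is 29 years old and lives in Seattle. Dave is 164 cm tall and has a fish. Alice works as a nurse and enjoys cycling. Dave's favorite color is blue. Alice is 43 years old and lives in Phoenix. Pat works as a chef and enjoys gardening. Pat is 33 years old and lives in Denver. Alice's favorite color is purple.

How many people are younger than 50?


Filter: 3

3


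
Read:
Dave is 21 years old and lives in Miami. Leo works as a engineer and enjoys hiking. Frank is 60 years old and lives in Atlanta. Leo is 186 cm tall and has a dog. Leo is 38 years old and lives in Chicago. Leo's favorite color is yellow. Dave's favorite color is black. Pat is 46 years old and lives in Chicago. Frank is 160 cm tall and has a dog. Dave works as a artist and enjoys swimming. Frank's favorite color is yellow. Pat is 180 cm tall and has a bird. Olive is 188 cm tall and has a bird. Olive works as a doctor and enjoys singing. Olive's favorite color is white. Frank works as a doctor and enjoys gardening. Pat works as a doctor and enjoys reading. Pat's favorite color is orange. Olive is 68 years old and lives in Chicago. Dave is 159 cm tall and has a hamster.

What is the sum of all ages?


21+46+60+68+38 = 233

233


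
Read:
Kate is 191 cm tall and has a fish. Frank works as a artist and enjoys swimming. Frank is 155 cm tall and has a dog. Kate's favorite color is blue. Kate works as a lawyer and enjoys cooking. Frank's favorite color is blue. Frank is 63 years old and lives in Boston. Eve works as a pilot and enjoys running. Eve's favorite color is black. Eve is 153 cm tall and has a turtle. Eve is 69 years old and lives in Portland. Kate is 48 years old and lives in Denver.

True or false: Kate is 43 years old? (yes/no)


Kate is actually 48. no

no


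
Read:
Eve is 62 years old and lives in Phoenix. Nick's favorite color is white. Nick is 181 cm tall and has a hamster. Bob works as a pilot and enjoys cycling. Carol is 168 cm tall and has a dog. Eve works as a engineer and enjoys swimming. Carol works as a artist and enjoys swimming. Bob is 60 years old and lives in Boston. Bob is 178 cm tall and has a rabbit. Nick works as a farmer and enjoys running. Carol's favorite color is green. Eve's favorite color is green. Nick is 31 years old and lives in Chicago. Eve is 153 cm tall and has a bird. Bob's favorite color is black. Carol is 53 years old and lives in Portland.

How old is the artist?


The artist is Carol, age 53

53


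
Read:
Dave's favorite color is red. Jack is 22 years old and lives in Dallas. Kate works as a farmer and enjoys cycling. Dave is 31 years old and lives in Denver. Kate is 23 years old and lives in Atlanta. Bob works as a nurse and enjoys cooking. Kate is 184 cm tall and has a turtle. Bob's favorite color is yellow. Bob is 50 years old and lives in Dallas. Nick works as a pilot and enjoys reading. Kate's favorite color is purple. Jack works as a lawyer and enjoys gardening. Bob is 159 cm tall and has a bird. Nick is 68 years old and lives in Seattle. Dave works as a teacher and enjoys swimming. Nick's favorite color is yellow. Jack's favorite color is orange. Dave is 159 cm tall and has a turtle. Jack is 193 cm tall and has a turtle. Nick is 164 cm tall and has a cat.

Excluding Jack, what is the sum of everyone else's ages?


Sum (excluding Jack): 172

172


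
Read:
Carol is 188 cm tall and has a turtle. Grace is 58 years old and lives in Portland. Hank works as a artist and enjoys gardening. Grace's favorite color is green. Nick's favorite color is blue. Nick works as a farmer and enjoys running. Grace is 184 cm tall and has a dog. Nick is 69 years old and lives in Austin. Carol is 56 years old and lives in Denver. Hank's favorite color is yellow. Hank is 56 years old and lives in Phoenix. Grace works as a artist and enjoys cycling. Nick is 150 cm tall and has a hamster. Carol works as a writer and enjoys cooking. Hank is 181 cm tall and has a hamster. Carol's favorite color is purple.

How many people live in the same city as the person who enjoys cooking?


Person with hobby cooking is Carol, city Denver. Count = 1

1


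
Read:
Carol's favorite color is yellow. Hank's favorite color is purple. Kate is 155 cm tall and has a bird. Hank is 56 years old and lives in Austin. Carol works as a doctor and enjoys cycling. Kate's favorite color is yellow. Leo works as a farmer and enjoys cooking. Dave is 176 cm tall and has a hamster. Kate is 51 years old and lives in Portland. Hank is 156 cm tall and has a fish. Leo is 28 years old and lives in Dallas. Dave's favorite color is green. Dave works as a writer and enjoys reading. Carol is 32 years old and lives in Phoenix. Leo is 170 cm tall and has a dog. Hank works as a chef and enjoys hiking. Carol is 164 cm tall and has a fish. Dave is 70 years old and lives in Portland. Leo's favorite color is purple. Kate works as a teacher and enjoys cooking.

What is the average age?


Sum=237, n=5, avg=47.4

47.4


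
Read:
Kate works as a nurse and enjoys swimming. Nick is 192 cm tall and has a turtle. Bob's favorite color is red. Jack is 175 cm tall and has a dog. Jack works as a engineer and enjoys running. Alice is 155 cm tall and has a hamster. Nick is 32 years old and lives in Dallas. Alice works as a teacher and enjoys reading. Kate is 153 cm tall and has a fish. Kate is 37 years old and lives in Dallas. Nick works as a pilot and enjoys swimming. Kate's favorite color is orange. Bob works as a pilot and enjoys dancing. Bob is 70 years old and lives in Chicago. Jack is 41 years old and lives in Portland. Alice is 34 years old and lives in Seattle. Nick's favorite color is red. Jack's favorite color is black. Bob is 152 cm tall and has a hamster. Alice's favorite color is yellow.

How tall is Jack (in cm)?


Jack is 175 cm tall

175


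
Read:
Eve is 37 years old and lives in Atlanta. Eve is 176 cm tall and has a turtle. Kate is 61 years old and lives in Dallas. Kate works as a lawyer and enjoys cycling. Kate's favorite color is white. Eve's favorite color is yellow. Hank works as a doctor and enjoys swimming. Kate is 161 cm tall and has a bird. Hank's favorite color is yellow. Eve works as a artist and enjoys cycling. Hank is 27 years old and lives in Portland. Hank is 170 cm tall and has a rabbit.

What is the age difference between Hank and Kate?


|27 - 61| = 34

34


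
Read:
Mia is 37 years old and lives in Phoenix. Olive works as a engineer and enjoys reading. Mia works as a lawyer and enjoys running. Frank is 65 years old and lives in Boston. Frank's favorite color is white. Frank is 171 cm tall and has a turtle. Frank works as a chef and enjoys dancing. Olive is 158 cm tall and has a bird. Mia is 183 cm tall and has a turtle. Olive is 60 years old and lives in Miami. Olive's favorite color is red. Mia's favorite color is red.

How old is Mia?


Mia is 37 years old

37


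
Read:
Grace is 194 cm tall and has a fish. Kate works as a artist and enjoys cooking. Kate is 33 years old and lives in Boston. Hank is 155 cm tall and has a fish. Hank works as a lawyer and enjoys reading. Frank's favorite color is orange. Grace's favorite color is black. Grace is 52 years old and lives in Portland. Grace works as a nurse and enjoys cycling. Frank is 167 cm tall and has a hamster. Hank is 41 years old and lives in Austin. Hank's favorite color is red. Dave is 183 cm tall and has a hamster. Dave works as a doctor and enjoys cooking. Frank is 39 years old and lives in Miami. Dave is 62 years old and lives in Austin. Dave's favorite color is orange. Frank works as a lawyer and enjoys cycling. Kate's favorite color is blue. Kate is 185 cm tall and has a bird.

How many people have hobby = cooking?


Count: 2

2


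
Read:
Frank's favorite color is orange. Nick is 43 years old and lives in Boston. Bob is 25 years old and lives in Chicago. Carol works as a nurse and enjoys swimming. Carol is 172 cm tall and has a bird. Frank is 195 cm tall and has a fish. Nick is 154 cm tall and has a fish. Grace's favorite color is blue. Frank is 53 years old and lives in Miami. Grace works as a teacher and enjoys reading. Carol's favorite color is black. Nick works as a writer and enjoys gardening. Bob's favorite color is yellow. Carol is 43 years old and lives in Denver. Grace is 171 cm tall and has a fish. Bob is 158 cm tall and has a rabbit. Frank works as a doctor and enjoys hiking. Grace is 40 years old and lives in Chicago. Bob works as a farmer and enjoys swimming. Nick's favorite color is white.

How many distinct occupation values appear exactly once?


Unique occupation values: 5

5


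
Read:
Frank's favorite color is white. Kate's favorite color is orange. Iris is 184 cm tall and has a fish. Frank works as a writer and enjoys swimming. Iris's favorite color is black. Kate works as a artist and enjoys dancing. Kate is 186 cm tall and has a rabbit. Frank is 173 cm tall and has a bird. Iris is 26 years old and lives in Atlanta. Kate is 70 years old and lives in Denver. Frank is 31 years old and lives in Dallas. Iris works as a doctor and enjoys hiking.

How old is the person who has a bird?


Person with bird is Frank, age 31

31


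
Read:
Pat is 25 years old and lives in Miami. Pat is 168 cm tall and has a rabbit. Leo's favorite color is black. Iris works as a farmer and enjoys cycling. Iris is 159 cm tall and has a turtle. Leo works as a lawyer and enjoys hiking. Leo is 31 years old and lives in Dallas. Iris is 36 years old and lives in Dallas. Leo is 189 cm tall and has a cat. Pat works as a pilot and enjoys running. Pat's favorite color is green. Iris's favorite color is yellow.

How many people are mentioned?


People: Leo, Pat, Iris. Count = 3

3


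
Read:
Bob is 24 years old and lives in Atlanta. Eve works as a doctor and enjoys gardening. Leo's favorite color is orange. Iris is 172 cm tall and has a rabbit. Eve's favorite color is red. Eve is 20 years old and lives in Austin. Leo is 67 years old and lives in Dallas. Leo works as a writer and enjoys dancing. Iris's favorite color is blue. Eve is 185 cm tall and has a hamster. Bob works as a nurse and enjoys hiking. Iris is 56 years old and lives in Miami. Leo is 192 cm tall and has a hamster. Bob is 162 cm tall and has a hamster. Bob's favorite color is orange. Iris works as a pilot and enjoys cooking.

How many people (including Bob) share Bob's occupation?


Bob is a nurse. Count = 1

1


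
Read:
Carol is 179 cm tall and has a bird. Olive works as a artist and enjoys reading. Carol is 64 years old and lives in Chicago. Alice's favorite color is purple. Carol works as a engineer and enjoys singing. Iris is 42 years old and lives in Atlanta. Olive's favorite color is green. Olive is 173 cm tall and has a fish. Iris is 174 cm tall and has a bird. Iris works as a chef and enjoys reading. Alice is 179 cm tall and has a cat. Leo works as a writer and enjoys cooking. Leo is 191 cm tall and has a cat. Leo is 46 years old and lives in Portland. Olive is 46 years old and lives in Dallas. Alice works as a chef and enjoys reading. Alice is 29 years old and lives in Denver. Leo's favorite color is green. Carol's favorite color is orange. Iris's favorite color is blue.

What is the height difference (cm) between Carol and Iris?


|179 - 174| = 5

5


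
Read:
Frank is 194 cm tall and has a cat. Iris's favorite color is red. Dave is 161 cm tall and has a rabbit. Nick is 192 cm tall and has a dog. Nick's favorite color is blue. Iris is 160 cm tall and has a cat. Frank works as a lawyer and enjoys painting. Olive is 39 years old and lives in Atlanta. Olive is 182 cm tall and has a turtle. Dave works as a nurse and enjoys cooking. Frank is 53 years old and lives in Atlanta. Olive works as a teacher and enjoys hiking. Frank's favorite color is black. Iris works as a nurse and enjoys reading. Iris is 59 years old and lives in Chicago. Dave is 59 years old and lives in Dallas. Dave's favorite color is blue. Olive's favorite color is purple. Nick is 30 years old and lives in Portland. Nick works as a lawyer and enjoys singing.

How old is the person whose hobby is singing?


Person with hobby=singing is Nick, age 30

30


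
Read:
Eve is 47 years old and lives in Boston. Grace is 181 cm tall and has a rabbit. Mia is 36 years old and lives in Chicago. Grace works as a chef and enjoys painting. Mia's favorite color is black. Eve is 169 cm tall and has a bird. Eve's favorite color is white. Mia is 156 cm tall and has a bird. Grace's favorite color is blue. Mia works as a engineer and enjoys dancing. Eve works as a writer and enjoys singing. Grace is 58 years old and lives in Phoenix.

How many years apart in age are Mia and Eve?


36 vs 47, diff = 11

11


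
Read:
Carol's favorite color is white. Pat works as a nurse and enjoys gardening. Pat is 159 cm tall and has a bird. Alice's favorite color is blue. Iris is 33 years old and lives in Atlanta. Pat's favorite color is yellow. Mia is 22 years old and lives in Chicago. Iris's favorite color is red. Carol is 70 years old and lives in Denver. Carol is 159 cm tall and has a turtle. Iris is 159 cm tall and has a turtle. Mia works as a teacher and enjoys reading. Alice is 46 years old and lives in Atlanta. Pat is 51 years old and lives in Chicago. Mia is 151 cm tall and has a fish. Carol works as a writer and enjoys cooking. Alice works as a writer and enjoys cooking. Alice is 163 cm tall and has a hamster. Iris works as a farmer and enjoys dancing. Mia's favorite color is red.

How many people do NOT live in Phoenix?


Not in Phoenix: 5

5


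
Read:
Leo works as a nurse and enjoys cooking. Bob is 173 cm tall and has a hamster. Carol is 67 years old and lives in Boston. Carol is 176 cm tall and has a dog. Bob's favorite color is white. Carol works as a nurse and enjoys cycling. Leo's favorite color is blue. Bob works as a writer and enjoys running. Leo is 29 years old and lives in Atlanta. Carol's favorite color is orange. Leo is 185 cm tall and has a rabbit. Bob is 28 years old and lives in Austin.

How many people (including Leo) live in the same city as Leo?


Leo lives in Atlanta. Count = 1

1


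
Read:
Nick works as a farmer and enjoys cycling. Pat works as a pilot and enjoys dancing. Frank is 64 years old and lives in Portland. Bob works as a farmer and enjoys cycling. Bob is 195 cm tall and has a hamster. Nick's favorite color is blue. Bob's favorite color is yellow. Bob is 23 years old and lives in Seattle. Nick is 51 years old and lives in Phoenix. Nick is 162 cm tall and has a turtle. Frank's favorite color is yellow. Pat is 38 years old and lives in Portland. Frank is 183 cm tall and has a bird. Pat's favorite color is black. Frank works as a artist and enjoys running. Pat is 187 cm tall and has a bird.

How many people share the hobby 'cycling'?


Count: 2

2


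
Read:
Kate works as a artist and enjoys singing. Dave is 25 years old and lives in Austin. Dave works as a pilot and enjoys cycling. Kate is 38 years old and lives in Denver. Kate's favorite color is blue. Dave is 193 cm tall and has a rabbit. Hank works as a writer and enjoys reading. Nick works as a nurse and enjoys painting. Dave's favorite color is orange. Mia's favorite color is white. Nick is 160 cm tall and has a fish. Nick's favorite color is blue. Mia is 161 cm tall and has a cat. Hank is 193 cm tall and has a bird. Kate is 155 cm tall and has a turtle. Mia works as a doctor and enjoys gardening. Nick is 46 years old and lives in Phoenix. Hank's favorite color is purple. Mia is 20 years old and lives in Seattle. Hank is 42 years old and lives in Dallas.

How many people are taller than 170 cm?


Taller than 170: 2

2


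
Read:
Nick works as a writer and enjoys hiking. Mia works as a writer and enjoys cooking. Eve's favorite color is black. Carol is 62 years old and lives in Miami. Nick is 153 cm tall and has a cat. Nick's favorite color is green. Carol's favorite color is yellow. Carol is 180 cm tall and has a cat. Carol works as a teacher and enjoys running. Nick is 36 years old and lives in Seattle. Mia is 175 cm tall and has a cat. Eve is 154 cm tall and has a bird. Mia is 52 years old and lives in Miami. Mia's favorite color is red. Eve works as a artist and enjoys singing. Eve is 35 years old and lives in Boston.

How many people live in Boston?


Count in Boston: 1

1


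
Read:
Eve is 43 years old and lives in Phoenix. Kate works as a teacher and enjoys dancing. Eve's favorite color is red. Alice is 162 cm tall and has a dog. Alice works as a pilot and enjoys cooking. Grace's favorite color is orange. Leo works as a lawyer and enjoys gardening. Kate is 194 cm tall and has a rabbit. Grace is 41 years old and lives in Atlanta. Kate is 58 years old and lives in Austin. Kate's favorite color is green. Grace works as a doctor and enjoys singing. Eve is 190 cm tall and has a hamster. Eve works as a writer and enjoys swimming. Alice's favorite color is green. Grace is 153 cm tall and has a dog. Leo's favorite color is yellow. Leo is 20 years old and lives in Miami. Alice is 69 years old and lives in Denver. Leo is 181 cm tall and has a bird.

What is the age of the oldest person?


Oldest: Alice at 69

69


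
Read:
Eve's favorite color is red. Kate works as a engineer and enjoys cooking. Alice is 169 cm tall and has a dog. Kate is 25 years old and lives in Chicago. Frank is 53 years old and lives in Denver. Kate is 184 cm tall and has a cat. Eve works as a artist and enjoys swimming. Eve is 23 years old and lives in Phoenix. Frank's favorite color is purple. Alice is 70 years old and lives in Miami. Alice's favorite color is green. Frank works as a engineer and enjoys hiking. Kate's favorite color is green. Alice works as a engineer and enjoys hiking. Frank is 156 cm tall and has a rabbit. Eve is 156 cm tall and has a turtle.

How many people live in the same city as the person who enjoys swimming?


Person with hobby swimming is Eve, city Phoenix. Count = 1

1


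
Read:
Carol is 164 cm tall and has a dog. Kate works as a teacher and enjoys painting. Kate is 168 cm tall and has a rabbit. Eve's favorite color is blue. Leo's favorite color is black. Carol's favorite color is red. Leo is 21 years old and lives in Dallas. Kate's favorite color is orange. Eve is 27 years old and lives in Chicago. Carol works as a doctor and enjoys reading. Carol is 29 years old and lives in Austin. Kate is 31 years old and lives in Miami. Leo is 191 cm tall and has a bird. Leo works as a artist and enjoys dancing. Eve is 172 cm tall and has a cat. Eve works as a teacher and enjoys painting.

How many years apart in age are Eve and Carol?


27 vs 29, diff = 2

2


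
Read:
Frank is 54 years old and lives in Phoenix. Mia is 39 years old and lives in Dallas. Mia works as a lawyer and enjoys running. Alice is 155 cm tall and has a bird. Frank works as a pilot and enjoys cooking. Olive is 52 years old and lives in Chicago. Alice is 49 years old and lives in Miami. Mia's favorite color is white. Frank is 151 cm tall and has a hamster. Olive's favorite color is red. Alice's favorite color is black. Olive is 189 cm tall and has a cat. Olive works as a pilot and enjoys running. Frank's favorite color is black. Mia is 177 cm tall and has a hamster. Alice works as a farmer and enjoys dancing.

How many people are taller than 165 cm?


Taller than 165: 2

2


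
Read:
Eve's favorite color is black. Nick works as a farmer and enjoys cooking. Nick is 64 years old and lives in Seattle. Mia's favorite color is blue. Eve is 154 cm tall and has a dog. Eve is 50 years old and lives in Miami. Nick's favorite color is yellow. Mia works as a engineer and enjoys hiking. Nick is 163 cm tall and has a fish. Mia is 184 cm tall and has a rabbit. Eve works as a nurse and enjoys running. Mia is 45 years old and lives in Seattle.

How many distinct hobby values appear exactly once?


Unique hobby values: 3

3


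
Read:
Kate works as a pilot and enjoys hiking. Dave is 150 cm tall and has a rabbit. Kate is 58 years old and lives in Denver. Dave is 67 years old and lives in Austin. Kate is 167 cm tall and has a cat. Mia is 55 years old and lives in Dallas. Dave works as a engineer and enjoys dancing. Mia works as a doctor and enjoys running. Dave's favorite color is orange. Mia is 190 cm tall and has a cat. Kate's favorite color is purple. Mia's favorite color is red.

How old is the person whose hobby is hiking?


Person with hobby=hiking is Kate, age 58

58


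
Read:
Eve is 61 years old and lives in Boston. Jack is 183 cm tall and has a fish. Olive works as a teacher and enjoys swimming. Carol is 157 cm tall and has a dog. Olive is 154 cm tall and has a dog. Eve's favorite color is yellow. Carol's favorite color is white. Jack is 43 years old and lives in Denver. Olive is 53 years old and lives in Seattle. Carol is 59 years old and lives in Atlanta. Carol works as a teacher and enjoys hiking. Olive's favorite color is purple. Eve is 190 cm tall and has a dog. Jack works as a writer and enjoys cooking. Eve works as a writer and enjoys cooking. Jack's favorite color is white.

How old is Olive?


Olive is 53 years old

53


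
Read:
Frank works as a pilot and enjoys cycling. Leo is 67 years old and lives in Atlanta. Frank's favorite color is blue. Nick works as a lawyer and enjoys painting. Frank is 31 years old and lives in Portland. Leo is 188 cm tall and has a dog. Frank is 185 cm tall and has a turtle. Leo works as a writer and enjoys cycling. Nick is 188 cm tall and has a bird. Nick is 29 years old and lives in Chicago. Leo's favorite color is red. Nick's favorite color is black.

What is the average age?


Sum=127, n=3, avg=42.33

42.33


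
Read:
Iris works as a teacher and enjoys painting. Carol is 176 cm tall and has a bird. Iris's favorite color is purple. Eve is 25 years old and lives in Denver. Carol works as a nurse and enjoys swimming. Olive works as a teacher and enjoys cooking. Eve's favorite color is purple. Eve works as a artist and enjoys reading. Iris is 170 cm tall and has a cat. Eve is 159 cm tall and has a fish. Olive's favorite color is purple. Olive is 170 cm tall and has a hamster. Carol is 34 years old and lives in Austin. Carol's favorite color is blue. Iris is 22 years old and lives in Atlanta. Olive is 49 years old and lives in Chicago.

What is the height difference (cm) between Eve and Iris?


|159 - 170| = 11

11


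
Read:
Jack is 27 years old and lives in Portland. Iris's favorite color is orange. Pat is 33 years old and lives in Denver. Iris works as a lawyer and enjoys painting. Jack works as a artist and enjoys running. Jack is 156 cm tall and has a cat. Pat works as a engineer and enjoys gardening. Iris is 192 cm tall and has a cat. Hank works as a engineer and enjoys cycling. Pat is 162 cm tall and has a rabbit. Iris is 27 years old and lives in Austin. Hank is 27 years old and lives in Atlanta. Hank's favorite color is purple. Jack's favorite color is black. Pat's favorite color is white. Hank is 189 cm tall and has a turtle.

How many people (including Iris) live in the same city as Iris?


Iris lives in Austin. Count = 1

1
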